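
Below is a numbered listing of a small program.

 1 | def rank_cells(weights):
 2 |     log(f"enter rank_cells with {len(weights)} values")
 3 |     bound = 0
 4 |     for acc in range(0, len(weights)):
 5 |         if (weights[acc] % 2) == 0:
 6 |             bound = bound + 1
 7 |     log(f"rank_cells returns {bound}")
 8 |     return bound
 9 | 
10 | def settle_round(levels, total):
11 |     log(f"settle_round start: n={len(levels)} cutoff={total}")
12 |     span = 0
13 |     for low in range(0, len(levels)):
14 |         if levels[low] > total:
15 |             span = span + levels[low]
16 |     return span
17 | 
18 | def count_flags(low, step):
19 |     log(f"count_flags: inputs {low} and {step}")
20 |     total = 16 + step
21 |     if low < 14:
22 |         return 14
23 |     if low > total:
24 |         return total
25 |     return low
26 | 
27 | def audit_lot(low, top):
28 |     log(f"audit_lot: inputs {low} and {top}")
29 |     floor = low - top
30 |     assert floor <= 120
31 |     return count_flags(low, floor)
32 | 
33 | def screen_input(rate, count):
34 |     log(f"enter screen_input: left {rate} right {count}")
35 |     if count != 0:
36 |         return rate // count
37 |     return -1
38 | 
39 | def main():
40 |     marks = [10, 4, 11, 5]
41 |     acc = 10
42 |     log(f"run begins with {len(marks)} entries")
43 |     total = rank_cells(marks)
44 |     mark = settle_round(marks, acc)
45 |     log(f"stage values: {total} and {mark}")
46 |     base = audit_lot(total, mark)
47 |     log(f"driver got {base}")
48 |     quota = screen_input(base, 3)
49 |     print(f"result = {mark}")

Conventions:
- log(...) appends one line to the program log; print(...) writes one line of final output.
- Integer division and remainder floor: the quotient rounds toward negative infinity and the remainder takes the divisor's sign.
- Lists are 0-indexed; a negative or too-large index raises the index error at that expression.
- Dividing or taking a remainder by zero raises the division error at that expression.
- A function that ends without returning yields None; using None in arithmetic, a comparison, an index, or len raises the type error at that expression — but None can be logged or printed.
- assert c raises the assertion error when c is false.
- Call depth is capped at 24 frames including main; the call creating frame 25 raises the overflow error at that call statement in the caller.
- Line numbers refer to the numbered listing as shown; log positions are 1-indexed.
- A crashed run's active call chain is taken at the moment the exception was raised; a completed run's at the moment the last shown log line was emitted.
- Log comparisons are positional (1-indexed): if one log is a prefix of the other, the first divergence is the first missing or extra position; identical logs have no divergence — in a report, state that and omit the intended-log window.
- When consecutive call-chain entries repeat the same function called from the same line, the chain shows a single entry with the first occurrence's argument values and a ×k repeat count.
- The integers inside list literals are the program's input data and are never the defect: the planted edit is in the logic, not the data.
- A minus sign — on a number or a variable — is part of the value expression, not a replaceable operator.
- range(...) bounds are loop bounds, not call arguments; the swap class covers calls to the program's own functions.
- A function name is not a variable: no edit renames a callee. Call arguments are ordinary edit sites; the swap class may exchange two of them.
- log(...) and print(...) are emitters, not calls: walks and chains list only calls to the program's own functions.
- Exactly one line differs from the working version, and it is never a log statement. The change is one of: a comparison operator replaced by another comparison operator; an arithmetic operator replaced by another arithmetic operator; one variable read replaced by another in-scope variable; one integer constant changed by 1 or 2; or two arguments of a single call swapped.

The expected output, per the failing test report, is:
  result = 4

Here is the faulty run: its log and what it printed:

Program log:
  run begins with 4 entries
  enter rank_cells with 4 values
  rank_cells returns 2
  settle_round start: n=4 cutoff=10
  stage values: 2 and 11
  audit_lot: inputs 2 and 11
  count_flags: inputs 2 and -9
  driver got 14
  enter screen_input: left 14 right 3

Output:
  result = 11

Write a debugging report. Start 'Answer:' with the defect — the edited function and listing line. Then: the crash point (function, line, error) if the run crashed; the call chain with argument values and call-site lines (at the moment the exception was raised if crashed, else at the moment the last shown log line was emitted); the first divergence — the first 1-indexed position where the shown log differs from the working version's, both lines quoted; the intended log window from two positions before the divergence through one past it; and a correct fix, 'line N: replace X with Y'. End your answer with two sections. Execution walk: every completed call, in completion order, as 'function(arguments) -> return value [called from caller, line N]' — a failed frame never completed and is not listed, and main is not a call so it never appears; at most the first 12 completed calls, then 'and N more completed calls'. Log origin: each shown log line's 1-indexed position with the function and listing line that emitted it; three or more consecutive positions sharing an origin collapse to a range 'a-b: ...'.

Answer: the defect is in main at line 49.
Key observation: Every logged value matches the working version; the printed result is what differs.
Call chain: main -> screen_input(14, 3) (called at line 48).
First divergence: there is none — every log position agrees.
Execution walk:
  rank_cells([10, 4, 11, 5]) -> 2  [called from main, line 43]
  settle_round([10, 4, 11, 5], 10) -> 11  [called from main, line 44]
  count_flags(2, -9) -> 14  [called from audit_lot, line 31]
  audit_lot(2, 11) -> 14  [called from main, line 46]
  screen_input(14, 3) -> 4  [called from main, line 48]
Origin of each log line:
  1 — main, line 42
  2 — rank_cells, line 2
  3 — rank_cells, line 7
  4 — settle_round, line 11
  5 — main, line 45
  6 — audit_lot, line 28
  7 — count_flags, line 19
  8 — main, line 47
  9 — screen_input, line 34
A correct fix: line 49: replace `mark` with `quota`.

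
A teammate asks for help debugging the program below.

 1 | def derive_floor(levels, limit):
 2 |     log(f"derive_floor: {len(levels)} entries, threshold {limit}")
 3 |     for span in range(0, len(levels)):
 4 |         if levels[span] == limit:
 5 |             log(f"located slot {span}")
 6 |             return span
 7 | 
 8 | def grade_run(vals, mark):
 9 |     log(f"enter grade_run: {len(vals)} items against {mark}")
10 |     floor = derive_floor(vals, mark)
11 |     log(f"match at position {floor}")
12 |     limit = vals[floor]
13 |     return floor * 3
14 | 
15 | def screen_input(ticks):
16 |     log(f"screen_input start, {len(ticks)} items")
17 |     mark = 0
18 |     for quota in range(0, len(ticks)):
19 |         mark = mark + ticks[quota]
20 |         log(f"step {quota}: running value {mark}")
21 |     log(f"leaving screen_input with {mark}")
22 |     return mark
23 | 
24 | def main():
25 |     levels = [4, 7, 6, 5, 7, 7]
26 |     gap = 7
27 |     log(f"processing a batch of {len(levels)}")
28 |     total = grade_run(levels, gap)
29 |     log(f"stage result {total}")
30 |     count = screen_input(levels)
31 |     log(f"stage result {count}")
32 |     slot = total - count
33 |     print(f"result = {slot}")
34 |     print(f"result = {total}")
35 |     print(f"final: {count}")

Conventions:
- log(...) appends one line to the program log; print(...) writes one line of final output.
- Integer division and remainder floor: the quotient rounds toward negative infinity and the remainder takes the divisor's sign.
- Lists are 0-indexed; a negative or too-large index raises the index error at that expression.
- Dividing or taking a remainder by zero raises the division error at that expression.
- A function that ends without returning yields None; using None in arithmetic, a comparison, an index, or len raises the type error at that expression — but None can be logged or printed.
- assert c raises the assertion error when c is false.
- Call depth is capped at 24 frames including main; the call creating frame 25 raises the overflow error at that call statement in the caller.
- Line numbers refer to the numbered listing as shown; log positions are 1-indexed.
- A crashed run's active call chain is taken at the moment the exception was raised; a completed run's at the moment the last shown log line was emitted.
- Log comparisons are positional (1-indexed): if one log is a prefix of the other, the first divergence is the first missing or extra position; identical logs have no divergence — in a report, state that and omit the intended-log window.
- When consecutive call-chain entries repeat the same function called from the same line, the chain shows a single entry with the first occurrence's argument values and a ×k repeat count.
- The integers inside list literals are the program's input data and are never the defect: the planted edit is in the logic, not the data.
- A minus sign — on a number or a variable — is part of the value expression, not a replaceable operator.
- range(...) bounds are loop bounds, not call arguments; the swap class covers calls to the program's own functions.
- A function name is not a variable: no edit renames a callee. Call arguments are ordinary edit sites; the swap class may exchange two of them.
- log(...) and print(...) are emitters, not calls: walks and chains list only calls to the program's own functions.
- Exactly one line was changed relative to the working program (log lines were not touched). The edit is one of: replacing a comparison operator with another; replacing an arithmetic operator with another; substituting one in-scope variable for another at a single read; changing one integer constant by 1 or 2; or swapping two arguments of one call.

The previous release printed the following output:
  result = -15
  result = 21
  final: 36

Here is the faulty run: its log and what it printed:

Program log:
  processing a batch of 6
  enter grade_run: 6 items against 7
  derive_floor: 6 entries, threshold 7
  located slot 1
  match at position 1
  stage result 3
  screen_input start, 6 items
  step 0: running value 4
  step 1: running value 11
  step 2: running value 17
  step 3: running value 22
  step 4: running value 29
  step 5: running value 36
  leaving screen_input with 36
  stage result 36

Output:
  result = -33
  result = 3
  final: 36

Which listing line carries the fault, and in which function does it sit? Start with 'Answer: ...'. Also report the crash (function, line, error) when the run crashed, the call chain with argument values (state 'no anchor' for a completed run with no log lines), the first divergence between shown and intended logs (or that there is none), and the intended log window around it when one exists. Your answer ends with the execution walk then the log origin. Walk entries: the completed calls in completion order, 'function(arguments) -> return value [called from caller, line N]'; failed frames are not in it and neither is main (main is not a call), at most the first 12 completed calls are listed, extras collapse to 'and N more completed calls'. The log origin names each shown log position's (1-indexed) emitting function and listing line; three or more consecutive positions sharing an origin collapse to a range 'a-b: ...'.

Answer: the defect is in grade_run at line 13.
The tell: At log position 6 the runs split — shown 'stage result 3', but the working version logs 'stage result 21'.
Call chain: main.
First divergence: position 6 — the shown line 'stage result 3' should read 'stage result 21'.
Intended log window:
  4: located slot 1
  5: match at position 1
  6: stage result 21
  7: screen_input start, 6 items
Execution walk:
  derive_floor([4, 7, 6, 5, 7, 7], 7) -> 1  [called from grade_run, line 10]
  grade_run([4, 7, 6, 5, 7, 7], 7) -> 3  [called from main, line 28]
  screen_input([4, 7, 6, 5, 7, 7]) -> 36  [called from main, line 30]
Log line origins:
  1: from main, line 27
  2: from grade_run, line 9
  3: from derive_floor, line 2
  4: from derive_floor, line 5
  5: from grade_run, line 11
  6: from main, line 29
  7: from screen_input, line 16
  8-13: from screen_input, line 20
  14: from screen_input, line 21
  15: from main, line 31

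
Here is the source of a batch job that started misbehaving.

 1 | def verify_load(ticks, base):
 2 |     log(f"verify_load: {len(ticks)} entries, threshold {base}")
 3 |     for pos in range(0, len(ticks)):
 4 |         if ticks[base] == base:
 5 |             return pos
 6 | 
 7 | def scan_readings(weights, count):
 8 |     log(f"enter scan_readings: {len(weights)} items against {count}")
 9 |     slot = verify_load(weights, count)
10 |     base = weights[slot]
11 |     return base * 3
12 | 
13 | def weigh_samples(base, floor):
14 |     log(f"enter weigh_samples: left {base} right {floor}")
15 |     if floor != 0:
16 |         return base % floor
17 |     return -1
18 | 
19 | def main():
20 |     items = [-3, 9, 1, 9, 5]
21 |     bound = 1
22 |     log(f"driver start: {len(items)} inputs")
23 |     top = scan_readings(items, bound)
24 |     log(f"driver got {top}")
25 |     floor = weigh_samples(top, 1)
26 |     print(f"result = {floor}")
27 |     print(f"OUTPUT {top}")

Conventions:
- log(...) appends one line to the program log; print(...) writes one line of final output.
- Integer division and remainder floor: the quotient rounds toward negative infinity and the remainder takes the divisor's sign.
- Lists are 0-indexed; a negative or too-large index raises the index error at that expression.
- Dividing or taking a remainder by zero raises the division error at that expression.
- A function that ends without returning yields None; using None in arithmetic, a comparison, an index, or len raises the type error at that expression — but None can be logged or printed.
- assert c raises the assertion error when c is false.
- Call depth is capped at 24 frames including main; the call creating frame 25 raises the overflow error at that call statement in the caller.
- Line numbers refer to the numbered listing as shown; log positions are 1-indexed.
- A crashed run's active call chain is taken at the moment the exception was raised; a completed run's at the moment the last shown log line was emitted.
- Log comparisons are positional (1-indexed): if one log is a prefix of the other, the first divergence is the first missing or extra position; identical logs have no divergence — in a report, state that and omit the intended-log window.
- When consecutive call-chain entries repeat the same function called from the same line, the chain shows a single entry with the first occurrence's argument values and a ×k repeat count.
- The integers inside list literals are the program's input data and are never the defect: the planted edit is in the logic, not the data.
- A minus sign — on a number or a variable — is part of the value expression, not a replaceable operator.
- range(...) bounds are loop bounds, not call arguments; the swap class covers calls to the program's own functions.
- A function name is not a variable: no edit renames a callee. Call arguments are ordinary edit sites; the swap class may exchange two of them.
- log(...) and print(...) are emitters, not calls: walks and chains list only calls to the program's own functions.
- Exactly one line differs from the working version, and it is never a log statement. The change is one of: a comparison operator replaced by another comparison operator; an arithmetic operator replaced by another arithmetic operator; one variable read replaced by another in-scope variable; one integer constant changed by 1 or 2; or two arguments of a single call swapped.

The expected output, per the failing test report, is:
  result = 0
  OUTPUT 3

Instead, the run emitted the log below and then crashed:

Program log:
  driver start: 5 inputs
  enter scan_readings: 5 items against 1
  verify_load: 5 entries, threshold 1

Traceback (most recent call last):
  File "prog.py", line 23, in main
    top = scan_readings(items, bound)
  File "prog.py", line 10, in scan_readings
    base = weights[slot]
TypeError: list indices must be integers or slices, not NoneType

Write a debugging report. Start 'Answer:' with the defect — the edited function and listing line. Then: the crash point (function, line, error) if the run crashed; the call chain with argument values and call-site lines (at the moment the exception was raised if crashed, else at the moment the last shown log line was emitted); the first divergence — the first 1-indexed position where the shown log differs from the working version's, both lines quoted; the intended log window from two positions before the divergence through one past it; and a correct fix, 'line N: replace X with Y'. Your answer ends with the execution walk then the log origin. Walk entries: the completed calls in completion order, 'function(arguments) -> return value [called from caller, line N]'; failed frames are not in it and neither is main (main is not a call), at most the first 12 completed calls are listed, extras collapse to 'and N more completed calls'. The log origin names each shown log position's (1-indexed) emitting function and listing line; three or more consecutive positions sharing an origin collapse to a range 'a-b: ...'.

Answer: the defect is in verify_load at line 4.
Core observation: After 3 matching log lines the faulty run goes silent, while the working version continues with 'driver got 3'.
Crash: scan_readings, line 10, TypeError.
Call chain: main -> scan_readings([-3, 9, 1, 9, 5], 1) (called at line 23).
First divergence: position 4 — after 3 matching lines the faulty run goes silent; intended next line 'driver got 3'.
Intended log window:
  2: enter scan_readings: 5 items against 1
  3: verify_load: 5 entries, threshold 1
  4: driver got 3
  5: enter weigh_samples: left 3 right 1
Execution walk:
  verify_load([-3, 9, 1, 9, 5], 1) -> None  [called from scan_readings, line 9]
Log origin:
  1: emitted by main (line 22)
  2: emitted by scan_readings (line 8)
  3: emitted by verify_load (line 2)
A correct fix: line 4: replace `ticks[base]` with `ticks[pos]`.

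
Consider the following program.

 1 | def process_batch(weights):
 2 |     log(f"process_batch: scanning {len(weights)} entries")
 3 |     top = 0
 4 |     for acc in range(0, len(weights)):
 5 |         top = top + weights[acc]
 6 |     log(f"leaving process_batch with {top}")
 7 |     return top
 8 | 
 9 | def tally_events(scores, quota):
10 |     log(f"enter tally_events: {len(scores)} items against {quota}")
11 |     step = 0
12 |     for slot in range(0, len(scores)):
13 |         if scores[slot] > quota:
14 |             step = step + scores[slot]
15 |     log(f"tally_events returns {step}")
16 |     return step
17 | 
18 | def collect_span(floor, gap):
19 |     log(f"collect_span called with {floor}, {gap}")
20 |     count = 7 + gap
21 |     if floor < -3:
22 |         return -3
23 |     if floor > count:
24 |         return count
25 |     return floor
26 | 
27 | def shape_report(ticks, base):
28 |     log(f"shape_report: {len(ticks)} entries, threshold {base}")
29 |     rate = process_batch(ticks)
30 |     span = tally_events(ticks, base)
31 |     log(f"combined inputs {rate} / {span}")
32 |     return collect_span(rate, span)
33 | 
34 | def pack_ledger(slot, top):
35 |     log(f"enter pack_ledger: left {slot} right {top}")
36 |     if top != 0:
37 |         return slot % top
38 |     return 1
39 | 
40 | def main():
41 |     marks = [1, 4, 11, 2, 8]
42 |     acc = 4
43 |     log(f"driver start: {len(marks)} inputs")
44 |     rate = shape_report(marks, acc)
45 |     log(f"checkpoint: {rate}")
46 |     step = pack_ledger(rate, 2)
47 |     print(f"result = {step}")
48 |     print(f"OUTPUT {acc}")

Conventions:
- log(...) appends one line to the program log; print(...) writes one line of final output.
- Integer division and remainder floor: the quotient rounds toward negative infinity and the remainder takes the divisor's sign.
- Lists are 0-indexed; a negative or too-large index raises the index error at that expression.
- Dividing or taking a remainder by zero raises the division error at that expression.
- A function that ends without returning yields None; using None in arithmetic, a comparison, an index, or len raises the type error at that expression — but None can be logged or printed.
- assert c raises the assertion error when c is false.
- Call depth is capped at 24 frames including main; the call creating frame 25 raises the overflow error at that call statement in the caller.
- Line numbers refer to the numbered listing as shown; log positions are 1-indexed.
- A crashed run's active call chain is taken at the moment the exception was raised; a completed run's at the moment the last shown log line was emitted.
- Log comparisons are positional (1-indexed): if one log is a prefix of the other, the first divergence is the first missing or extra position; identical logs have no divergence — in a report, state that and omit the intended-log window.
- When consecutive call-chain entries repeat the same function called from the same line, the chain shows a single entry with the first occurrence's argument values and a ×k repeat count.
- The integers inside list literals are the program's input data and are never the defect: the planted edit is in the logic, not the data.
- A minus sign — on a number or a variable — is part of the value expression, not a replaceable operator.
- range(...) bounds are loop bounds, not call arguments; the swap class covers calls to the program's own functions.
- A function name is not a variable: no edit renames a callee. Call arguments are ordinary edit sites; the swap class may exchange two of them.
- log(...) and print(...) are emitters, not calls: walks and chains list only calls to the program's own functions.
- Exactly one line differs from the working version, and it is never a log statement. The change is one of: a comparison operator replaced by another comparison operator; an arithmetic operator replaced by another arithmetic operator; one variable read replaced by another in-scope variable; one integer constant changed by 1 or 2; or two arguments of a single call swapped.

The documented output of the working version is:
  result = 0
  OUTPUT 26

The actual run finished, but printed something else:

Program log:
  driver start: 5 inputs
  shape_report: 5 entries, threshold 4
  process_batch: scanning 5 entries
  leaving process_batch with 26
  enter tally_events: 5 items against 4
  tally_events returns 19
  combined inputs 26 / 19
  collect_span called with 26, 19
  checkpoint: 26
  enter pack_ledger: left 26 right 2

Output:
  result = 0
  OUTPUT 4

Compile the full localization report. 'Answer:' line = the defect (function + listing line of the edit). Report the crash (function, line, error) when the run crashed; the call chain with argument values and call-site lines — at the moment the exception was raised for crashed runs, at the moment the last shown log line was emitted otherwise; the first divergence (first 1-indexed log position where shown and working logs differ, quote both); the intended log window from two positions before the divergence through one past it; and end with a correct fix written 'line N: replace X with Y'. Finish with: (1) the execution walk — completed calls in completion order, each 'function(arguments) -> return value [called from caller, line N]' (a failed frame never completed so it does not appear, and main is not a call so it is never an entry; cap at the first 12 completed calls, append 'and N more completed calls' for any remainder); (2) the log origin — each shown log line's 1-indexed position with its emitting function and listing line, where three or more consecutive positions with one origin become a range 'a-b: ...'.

Answer: the defect is in main at line 48.
Key observation: No log line changed; the fault shows up purely in the output.
Call chain: main -> pack_ledger(26, 2) (called at line 46).
First divergence: none — the logs agree in full.
Execution walk:
  process_batch([1, 4, 11, 2, 8]) -> 26  [called from shape_report, line 29]
  tally_events([1, 4, 11, 2, 8], 4) -> 19  [called from shape_report, line 30]
  collect_span(26, 19) -> 26  [called from shape_report, line 32]
  shape_report([1, 4, 11, 2, 8], 4) -> 26  [called from main, line 44]
  pack_ledger(26, 2) -> 0  [called from main, line 46]
Log origins:
  1: logged in main at line 43
  2: logged in shape_report at line 28
  3: logged in process_batch at line 2
  4: logged in process_batch at line 6
  5: logged in tally_events at line 10
  6: logged in tally_events at line 15
  7: logged in shape_report at line 31
  8: logged in collect_span at line 19
  9: logged in main at line 45
  10: logged in pack_ledger at line 35
A correct fix: line 48: replace `acc` with `rate`.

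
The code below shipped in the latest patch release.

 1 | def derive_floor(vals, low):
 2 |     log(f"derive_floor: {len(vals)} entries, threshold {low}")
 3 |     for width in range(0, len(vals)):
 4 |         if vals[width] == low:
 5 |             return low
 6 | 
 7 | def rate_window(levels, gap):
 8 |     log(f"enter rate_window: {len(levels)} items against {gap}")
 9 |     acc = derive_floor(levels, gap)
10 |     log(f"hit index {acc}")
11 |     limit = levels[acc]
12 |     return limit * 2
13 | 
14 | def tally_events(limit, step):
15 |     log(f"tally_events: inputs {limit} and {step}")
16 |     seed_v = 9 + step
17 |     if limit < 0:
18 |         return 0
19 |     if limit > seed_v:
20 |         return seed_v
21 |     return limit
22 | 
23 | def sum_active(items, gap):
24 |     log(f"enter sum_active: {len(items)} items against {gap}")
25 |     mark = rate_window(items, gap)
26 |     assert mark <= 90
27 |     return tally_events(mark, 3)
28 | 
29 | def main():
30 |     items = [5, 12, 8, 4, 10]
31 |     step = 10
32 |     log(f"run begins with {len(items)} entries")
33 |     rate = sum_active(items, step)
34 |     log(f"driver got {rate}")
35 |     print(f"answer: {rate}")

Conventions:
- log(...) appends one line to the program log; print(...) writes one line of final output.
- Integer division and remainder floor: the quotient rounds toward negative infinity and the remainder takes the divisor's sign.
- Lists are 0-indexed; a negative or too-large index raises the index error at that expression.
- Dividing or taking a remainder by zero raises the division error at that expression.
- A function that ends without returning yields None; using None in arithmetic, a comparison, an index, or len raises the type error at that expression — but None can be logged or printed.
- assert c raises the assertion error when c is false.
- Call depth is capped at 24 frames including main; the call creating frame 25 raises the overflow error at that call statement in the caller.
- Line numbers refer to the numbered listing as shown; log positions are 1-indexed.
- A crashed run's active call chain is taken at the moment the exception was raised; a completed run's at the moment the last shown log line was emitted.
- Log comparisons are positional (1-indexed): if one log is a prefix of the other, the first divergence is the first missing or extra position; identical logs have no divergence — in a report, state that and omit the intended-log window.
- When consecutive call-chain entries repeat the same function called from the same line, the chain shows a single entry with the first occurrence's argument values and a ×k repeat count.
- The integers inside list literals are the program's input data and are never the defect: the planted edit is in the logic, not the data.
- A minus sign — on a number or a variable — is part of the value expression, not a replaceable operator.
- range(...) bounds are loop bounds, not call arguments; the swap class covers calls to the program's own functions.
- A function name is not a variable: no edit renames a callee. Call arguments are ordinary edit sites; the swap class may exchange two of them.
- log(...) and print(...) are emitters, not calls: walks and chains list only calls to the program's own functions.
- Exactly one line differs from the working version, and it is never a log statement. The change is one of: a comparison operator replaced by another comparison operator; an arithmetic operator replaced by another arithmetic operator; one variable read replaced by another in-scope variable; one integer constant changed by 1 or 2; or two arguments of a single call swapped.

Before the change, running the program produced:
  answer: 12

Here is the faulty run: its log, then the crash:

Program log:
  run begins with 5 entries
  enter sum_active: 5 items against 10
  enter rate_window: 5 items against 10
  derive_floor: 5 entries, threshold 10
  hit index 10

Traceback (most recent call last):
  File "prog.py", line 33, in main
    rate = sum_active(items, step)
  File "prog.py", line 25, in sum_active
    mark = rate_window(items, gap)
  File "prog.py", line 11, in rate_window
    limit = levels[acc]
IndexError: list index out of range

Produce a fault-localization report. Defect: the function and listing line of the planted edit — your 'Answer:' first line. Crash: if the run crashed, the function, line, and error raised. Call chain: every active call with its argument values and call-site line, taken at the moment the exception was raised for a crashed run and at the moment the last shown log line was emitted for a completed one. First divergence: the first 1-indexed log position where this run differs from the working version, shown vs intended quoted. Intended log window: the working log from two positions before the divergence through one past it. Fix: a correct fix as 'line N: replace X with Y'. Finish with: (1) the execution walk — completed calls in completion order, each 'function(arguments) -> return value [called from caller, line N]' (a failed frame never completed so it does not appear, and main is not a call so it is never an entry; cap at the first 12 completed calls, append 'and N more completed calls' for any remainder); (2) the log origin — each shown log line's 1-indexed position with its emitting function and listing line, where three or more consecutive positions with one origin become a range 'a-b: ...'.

Answer: the defect is in derive_floor at line 5.
Key observation: The log first diverges at position 5: the faulty run prints 'hit index 10' where the working version prints 'hit index 4'.
Crash: rate_window, line 11, IndexError.
Call chain: main -> sum_active([5, 12, 8, 4, 10], 10) (called at line 33) -> rate_window([5, 12, 8, 4, 10], 10) (called at line 25).
First divergence: position 5 — shown 'hit index 10', intended 'hit index 4'.
Intended log window:
  3: enter rate_window: 5 items against 10
  4: derive_floor: 5 entries, threshold 10
  5: hit index 4
  6: tally_events: inputs 20 and 3
Execution walk:
  derive_floor([5, 12, 8, 4, 10], 10) -> 10  [called from rate_window, line 9]
Log origin:
  1: emitted by main (line 32)
  2: emitted by sum_active (line 24)
  3: emitted by rate_window (line 8)
  4: emitted by derive_floor (line 2)
  5: emitted by rate_window (line 10)
A correct fix: line 5: replace `low` with `width`.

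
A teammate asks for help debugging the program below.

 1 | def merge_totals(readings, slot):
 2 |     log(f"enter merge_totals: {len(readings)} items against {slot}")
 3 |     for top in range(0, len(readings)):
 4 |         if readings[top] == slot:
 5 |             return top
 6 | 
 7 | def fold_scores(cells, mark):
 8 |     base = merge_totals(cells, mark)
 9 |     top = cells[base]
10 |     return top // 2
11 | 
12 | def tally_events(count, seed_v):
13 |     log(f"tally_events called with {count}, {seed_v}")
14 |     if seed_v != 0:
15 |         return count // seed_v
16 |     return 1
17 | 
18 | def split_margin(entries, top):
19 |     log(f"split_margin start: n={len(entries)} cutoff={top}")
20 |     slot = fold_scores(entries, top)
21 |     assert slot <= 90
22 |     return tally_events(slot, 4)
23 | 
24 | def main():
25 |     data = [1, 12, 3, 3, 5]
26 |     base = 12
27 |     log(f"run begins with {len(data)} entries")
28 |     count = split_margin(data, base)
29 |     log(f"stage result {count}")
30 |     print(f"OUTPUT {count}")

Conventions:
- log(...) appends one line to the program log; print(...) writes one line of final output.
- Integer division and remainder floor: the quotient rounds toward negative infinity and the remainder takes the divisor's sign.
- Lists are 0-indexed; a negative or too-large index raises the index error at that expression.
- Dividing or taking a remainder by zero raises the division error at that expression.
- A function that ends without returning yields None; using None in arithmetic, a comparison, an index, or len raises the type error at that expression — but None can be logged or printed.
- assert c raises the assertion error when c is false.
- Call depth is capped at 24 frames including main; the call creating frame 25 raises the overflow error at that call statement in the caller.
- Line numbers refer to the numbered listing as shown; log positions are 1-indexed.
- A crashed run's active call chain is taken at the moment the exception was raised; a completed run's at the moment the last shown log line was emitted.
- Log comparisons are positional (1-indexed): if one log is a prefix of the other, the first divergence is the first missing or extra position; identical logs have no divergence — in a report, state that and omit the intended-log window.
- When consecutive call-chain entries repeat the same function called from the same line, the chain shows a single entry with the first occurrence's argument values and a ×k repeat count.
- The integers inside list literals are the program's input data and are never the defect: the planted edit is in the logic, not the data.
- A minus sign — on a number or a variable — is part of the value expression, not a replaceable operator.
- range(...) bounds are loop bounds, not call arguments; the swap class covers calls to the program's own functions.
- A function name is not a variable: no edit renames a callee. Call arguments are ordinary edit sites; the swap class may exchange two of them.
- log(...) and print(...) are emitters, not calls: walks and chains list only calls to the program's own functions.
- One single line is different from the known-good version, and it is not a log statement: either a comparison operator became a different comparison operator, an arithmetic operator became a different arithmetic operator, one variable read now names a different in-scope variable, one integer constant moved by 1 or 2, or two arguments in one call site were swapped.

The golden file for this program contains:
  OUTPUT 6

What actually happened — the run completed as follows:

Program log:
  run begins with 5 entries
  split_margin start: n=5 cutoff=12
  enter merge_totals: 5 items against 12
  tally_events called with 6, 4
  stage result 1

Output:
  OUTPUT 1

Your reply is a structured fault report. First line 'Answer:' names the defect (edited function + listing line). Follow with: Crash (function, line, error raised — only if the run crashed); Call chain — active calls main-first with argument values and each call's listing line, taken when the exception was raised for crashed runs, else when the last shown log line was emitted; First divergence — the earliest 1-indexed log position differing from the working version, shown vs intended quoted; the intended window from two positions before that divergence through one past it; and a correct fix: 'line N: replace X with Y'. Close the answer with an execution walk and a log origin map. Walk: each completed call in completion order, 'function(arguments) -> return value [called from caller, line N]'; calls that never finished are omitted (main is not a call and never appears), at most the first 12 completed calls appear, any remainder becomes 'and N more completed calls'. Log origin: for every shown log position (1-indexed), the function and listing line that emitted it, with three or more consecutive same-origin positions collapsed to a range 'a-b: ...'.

Answer: the defect is in fold_scores at line 10.
Key fact: Position 4 is the first bad log line: 'tally_events called with 6, 4' should read 'tally_events called with 24, 4'.
Call chain: main.
First divergence: position 4; shown 'tally_events called with 6, 4' vs intended 'tally_events called with 24, 4'.
Intended log window:
  2: split_margin start: n=5 cutoff=12
  3: enter merge_totals: 5 items against 12
  4: tally_events called with 24, 4
  5: stage result 6
Execution walk:
  merge_totals([1, 12, 3, 3, 5], 12) -> 1  [called from fold_scores, line 8]
  fold_scores([1, 12, 3, 3, 5], 12) -> 6  [called from split_margin, line 20]
  tally_events(6, 4) -> 1  [called from split_margin, line 22]
  split_margin([1, 12, 3, 3, 5], 12) -> 1  [called from main, line 28]
Log line origins:
  1: logged in main at line 27
  2: logged in split_margin at line 19
  3: logged in merge_totals at line 2
  4: logged in tally_events at line 13
  5: logged in main at line 29
A correct fix: line 10: replace `//` with `*`.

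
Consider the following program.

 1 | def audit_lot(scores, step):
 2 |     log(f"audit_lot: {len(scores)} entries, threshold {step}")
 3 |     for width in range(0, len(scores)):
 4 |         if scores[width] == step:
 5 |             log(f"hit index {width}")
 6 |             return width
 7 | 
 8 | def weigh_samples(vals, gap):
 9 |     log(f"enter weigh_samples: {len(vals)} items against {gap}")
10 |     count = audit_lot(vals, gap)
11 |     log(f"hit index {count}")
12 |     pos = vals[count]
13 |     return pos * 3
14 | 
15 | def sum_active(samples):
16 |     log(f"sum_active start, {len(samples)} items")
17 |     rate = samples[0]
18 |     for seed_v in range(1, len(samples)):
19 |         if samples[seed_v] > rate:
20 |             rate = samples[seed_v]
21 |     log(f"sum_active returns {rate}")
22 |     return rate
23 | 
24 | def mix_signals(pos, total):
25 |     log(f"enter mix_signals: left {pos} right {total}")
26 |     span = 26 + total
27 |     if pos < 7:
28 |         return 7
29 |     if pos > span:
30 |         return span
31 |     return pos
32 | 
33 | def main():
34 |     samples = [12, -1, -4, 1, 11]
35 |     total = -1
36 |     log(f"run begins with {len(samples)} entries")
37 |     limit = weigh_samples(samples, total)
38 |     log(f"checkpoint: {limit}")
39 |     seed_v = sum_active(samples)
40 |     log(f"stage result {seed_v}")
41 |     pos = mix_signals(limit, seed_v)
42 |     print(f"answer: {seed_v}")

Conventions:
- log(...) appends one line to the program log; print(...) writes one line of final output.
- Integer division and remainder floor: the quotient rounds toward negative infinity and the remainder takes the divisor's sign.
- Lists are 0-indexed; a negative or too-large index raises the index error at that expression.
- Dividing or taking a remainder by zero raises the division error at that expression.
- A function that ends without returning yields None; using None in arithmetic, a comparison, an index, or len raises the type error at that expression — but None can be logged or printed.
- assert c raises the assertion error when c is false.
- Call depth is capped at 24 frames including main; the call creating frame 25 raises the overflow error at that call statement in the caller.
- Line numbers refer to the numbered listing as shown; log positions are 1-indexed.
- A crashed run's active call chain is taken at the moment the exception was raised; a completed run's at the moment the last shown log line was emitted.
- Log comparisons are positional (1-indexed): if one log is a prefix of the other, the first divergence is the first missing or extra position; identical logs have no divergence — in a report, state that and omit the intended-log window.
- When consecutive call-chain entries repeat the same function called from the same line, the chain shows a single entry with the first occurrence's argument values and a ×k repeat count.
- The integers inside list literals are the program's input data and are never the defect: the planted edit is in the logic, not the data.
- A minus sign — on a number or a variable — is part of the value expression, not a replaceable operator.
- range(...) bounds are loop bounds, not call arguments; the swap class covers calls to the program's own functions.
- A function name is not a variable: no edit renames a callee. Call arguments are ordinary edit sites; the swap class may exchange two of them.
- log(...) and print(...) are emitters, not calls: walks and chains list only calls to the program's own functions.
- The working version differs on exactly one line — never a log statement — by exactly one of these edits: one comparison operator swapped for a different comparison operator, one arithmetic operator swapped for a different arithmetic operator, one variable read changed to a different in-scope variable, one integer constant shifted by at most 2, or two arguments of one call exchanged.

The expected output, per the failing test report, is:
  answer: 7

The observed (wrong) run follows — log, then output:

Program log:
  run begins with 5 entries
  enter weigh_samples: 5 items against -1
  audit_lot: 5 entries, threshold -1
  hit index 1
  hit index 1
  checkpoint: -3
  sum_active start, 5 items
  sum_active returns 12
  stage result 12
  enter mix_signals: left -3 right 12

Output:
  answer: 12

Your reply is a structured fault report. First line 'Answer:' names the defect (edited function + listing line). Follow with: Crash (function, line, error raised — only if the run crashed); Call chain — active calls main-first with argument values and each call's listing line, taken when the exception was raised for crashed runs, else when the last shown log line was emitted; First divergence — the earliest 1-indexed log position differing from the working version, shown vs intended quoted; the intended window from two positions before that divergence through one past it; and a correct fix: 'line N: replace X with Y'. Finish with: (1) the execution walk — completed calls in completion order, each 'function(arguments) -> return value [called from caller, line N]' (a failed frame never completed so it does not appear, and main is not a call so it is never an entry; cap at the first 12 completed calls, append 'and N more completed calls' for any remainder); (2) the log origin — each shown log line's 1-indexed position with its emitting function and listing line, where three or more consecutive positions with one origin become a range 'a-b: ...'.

Answer: the defect is in main at line 42.
Key fact: The two runs log identically and part ways only at the printed values.
Call chain: main -> mix_signals(-3, 12) (called at line 41).
First divergence: none — the logs agree in full.
Execution walk:
  audit_lot([12, -1, -4, 1, 11], -1) -> 1  [called from weigh_samples, line 10]
  weigh_samples([12, -1, -4, 1, 11], -1) -> -3  [called from main, line 37]
  sum_active([12, -1, -4, 1, 11]) -> 12  [called from main, line 39]
  mix_signals(-3, 12) -> 7  [called from main, line 41]
Log origin:
  1: emitted by main (line 36)
  2: emitted by weigh_samples (line 9)
  3: emitted by audit_lot (line 2)
  4: emitted by audit_lot (line 5)
  5: emitted by weigh_samples (line 11)
  6: emitted by main (line 38)
  7: emitted by sum_active (line 16)
  8: emitted by sum_active (line 21)
  9: emitted by main (line 40)
  10: emitted by mix_signals (line 25)
A correct fix: line 42: replace `seed_v` with `pos`.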